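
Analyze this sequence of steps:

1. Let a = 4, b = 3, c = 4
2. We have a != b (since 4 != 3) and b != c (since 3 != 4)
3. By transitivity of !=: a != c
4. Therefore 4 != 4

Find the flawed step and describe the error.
Step 3: By transitivity of !=: a != c

Step 3 incorrectly applies transitivity to the '!=' relation. Transitivity states: if a R b and b R c, then a R c. However, '!=' is not transitive. Counterexample: 4 != 3 and 3 != 4, but 4 = 4 (both equal 4). Transitivity holds for relations like <, <=, =, but not for !=.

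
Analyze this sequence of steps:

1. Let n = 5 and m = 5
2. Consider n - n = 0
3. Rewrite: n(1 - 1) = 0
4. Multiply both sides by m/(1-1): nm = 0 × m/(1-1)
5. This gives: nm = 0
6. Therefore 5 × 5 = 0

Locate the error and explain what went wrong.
Step 4: Multiply both sides by m/(1-1): nm = 0 × m/(1-1)

Step 4 multiplies both sides by m/(1-1). However, 1-1 = 0, so this is multiplication by m/0, which is undefined. We cannot multiply by an undefined expression.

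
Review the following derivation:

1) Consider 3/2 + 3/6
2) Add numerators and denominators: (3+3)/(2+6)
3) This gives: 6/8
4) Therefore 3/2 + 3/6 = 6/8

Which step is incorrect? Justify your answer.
Step 2: Add numerators and denominators: (3+3)/(2+6)

Step 2 incorrectly adds fractions by separately adding numerators and denominators. This is wrong. The correct method requires a common denominator: 3/2 + 3/6 = (3×6 + 3×2)/(2×6) = 24/12 = 2. The method used gives 6/8, which is different.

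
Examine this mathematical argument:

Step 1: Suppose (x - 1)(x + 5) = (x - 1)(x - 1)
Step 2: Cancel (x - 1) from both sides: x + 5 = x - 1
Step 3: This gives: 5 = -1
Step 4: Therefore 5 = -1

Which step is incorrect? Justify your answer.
Step 2: Cancel (x - 1) from both sides: x + 5 = x - 1

Step 2 cancels (x - 1) from both sides. This is only valid if (x - 1) ≠ 0, i.e., x ≠ 1. When x = 1, both sides equal zero regardless of the other factors. The correct approach requires considering x = 1 as a separate case.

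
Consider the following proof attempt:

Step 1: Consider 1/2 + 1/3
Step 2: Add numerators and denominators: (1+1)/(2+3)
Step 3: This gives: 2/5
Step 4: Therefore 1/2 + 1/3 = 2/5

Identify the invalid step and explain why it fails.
Step 2: Add numerators and denominators: (1+1)/(2+3)

Step 2 incorrectly adds fractions by separately adding numerators and denominators. This is wrong. The correct method requires a common denominator: 1/2 + 1/3 = (1×3 + 1×2)/(2×3) = 5/6 = 5/6. The method used gives 2/5, which is different.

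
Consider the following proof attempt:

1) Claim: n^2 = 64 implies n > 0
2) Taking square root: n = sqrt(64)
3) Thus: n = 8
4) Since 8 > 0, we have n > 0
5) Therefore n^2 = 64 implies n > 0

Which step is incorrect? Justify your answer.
Step 2: Taking square root: n = sqrt(64)

Step 2 takes the square root and assumes the positive root only. The equation n^2 = 64 actually has two solutions: n = 8 and n = -8. The proof silently assumes n > 0 without justification, then uses this assumption to conclude n > 0, which is circular. The counterexample n = -8 shows the claim is false.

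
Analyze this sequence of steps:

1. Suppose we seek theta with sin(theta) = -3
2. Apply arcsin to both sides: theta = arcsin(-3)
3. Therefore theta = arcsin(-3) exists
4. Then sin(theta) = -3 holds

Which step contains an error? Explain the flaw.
Step 2: Apply arcsin to both sides: theta = arcsin(-3)

Step 2 applies arcsin to -3. However, arcsin(x) is only defined for x in [-1, 1] because sin(theta) can only produce values in that range. Since |-3| > 1, arcsin(-3) is undefined. There is no angle whose sine equals -3.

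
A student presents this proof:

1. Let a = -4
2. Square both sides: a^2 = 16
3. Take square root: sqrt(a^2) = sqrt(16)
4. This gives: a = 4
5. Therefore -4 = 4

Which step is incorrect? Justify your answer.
Step 4: This gives: a = 4

Step 4 incorrectly states that sqrt(a^2) = a. The correct identity is sqrt(a^2) = |a|. Since a = -4 < 0, we have sqrt(a^2) = |-4| = 4, not a = -4.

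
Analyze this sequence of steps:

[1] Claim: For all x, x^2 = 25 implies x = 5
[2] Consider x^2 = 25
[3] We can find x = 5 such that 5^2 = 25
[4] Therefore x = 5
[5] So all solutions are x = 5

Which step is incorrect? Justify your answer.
Step 4: Therefore x = 5

Step 4 incorrectly concludes that x = 5 is the only solution. The proof shows that x = 5 is A solution (existence), but does not show it is the ONLY solution (uniqueness). In fact, x = -5 is also a solution since (-5)^2 = 25. Finding one solution doesn't prove there are no others.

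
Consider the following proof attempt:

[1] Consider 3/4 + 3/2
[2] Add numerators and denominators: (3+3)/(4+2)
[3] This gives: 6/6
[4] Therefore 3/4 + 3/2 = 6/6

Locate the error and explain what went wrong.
Step 2: Add numerators and denominators: (3+3)/(4+2)

Step 2 incorrectly adds fractions by separately adding numerators and denominators. This is wrong. The correct method requires a common denominator: 3/4 + 3/2 = (3×2 + 3×4)/(4×2) = 18/8 = 9/4. The method used gives 6/6, which is different.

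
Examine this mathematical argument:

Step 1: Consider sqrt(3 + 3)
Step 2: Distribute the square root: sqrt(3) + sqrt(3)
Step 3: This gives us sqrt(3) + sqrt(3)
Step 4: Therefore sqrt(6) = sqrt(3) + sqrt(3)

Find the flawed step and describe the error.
Step 2: Distribute the square root: sqrt(3) + sqrt(3)

Step 2 incorrectly 'distributes' the square root over addition. The square root function does not distribute: sqrt(a + b) ≠ sqrt(a) + sqrt(b). In fact, sqrt(3 + 3) = sqrt(6) ≈ 2.4495, while sqrt(3) + sqrt(3) ≈ 3.4641.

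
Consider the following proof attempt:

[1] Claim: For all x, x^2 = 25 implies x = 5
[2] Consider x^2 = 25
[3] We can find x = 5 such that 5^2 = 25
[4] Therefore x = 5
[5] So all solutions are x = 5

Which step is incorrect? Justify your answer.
Step 4: Therefore x = 5

Step 4 incorrectly concludes that x = 5 is the only solution. The proof shows that x = 5 is A solution (existence), but does not show it is the ONLY solution (uniqueness). In fact, x = -5 is also a solution since (-5)^2 = 25. Finding one solution doesn't prove there are no others.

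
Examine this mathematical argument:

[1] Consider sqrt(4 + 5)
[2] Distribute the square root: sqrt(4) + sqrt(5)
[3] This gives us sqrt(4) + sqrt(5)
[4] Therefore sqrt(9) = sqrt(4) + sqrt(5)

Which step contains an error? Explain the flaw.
Step 2: Distribute the square root: sqrt(4) + sqrt(5)

Step 2 incorrectly 'distributes' the square root over addition. The square root function does not distribute: sqrt(a + b) ≠ sqrt(a) + sqrt(b). In fact, sqrt(4 + 5) = sqrt(9) ≈ 3.0000, while sqrt(4) + sqrt(5) ≈ 4.2361.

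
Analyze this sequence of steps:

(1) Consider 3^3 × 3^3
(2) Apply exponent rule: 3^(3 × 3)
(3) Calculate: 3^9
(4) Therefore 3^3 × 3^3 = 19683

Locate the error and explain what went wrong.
Step 2: Apply exponent rule: 3^(3 × 3)

Step 2 incorrectly states that a^b × a^c = a^(b×c). The correct rule is a^b × a^c = a^(b+c). The actual value is 3^3 × 3^3 = 3^6 = 729, not 3^9 = 19683.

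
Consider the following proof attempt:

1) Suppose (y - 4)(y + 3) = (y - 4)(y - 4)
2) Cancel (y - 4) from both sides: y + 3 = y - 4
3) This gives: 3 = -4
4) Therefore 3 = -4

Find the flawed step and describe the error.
Step 2: Cancel (y - 4) from both sides: y + 3 = y - 4

Step 2 cancels (y - 4) from both sides. This is only valid if (y - 4) ≠ 0, i.e., y ≠ 4. When y = 4, both sides equal zero regardless of the other factors. The correct approach requires considering y = 4 as a separate case.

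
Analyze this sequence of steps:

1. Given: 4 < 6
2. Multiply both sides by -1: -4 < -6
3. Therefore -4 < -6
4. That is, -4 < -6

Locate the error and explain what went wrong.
Step 2: Multiply both sides by -1: -4 < -6

Step 2 multiplies both sides by -1 but fails to reverse the inequality sign. When multiplying (or dividing) an inequality by a negative number, the direction must be reversed. Since 4 < 6, we should get -4 > -6, i.e., -4 > -6.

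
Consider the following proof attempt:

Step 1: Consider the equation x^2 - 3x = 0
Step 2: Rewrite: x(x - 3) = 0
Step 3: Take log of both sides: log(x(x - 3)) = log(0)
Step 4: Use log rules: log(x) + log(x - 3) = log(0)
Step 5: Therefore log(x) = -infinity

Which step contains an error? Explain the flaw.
Step 3: Take log of both sides: log(x(x - 3)) = log(0)

Step 3 takes the logarithm of both sides, resulting in log(0) on the right side. The logarithm is only defined for positive numbers; log(0) is undefined (approaches negative infinity). This operation is invalid.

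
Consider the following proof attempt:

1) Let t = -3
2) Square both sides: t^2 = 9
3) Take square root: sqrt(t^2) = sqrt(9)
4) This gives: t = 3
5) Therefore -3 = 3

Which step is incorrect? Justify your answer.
Step 4: This gives: t = 3

Step 4 incorrectly states that sqrt(t^2) = t. The correct identity is sqrt(t^2) = |t|. Since t = -3 < 0, we have sqrt(t^2) = |-3| = 3, not t = -3.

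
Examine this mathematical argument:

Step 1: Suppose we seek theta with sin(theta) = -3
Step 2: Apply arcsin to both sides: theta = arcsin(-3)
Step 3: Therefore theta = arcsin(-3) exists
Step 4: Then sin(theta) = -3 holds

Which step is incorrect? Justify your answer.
Step 2: Apply arcsin to both sides: theta = arcsin(-3)

Step 2 applies arcsin to -3. However, arcsin(x) is only defined for x in [-1, 1] because sin(theta) can only produce values in that range. Since |-3| > 1, arcsin(-3) is undefined. There is no angle whose sine equals -3.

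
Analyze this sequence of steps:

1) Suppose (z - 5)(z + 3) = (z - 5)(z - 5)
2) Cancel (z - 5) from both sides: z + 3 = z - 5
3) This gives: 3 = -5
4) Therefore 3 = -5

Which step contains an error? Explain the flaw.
Step 2: Cancel (z - 5) from both sides: z + 3 = z - 5

Step 2 cancels (z - 5) from both sides. This is only valid if (z - 5) ≠ 0, i.e., z ≠ 5. When z = 5, both sides equal zero regardless of the other factors. The correct approach requires considering z = 5 as a separate case.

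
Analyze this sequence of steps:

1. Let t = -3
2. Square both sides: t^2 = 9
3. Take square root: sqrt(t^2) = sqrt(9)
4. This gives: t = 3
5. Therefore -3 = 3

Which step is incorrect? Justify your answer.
Step 4: This gives: t = 3

Step 4 incorrectly states that sqrt(t^2) = t. The correct identity is sqrt(t^2) = |t|. Since t = -3 < 0, we have sqrt(t^2) = |-3| = 3, not t = -3.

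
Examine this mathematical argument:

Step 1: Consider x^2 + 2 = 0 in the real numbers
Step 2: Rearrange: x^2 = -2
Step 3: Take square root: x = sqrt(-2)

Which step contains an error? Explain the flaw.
Step 3: Take square root: x = sqrt(-2)

Step 3 takes the square root of -2, which is negative. In the real number system, the square root of a negative number is undefined. The equation x^2 + 2 = 0 has no real solutions. Square roots of negative numbers only exist in the complex numbers.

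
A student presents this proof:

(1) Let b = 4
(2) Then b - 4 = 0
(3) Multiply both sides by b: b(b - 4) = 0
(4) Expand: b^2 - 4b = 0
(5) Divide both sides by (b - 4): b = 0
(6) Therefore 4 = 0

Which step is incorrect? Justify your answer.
Step 5: Divide both sides by (b - 4): b = 0

Step 5 divides both sides by (b - 4). However, since b = 4, we have (b - 4) = 0. Division by zero is undefined, making this step invalid.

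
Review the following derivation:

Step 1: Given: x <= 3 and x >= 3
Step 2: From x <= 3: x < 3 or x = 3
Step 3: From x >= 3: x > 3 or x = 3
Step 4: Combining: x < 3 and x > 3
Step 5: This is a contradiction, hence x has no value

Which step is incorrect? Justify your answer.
Step 4: Combining: x < 3 and x > 3

Step 4 incorrectly combines the conditions. From x <= 3 and x >= 3, the intersection is x = 3. The error treats the 'or' cases as 'and' requirements. The correct conclusion is that x = 3 is the unique solution, not that no solution exists.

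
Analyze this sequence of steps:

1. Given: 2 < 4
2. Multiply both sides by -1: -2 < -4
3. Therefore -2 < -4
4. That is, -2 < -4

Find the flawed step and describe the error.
Step 2: Multiply both sides by -1: -2 < -4

Step 2 multiplies both sides by -1 but fails to reverse the inequality sign. When multiplying (or dividing) an inequality by a negative number, the direction must be reversed. Since 2 < 4, we should get -2 > -4, i.e., -2 > -4.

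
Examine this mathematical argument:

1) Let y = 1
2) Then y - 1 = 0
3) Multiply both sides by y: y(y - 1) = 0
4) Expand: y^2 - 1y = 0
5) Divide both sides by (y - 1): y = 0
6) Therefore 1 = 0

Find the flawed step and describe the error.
Step 5: Divide both sides by (y - 1): y = 0

Step 5 divides both sides by (y - 1). However, since y = 1, we have (y - 1) = 0. Division by zero is undefined, making this step invalid.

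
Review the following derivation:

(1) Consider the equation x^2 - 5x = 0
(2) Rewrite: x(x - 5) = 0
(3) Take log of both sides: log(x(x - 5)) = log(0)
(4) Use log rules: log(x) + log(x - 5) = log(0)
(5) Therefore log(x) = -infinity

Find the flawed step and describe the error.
Step 3: Take log of both sides: log(x(x - 5)) = log(0)

Step 3 takes the logarithm of both sides, resulting in log(0) on the right side. The logarithm is only defined for positive numbers; log(0) is undefined (approaches negative infinity). This operation is invalid.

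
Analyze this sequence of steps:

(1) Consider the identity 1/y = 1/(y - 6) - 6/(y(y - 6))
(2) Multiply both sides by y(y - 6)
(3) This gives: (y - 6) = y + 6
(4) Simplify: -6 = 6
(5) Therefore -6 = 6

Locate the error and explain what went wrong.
Step 3: This gives: (y - 6) = y + 6

Step 3 makes a sign error when clearing denominators. Multiplying -6/(y(y - 6)) by y(y - 6) gives -6, not +6. The correct result is (y - 6) = y - 6, which is trivially true, not (y - 6) = y + 6. (Step 1 is a valid identity: 1/(y - 6) - 6/(y(y - 6)) = (y - 6)/(y(y - 6)) = 1/y.)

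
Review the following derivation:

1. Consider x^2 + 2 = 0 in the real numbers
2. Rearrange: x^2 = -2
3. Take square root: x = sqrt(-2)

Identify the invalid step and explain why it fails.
Step 3: Take square root: x = sqrt(-2)

Step 3 takes the square root of -2, which is negative. In the real number system, the square root of a negative number is undefined. The equation x^2 + 2 = 0 has no real solutions. Square roots of negative numbers only exist in the complex numbers.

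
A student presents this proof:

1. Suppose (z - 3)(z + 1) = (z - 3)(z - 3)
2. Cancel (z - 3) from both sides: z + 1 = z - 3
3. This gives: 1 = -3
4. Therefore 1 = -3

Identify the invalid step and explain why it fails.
Step 2: Cancel (z - 3) from both sides: z + 1 = z - 3

Step 2 cancels (z - 3) from both sides. This is only valid if (z - 3) ≠ 0, i.e., z ≠ 3. When z = 3, both sides equal zero regardless of the other factors. The correct approach requires considering z = 3 as a separate case.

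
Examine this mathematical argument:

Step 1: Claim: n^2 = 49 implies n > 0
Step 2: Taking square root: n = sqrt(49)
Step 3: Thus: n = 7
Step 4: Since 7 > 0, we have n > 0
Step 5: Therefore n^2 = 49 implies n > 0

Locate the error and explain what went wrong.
Step 2: Taking square root: n = sqrt(49)

Step 2 takes the square root and assumes the positive root only. The equation n^2 = 49 actually has two solutions: n = 7 and n = -7. The proof silently assumes n > 0 without justification, then uses this assumption to conclude n > 0, which is circular. The counterexample n = -7 shows the claim is false.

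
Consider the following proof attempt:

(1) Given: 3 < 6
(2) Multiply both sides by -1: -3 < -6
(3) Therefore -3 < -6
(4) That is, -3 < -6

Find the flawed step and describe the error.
Step 2: Multiply both sides by -1: -3 < -6

Step 2 multiplies both sides by -1 but fails to reverse the inequality sign. When multiplying (or dividing) an inequality by a negative number, the direction must be reversed. Since 3 < 6, we should get -3 > -6, i.e., -3 > -6.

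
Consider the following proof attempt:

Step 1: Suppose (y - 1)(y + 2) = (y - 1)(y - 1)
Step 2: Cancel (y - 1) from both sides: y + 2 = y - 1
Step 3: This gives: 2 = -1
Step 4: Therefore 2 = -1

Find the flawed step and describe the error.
Step 2: Cancel (y - 1) from both sides: y + 2 = y - 1

Step 2 cancels (y - 1) from both sides. This is only valid if (y - 1) ≠ 0, i.e., y ≠ 1. When y = 1, both sides equal zero regardless of the other factors. The correct approach requires considering y = 1 as a separate case.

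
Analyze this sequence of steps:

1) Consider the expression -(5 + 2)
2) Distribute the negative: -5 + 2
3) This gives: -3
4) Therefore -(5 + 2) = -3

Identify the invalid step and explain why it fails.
Step 2: Distribute the negative: -5 + 2

Step 2 incorrectly distributes the negative sign. The correct distribution is -(5 + 2) = -5 - 2 = -7. The negative must be applied to both terms, not just the first. The error treats -(5 + 2) as -5 + 2, which equals -3 instead of -7.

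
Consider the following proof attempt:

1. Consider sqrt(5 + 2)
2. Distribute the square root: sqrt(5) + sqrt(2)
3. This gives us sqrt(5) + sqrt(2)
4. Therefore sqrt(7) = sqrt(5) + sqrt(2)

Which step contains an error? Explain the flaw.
Step 2: Distribute the square root: sqrt(5) + sqrt(2)

Step 2 incorrectly 'distributes' the square root over addition. The square root function does not distribute: sqrt(a + b) ≠ sqrt(a) + sqrt(b). In fact, sqrt(5 + 2) = sqrt(7) ≈ 2.6458, while sqrt(5) + sqrt(2) ≈ 3.6503.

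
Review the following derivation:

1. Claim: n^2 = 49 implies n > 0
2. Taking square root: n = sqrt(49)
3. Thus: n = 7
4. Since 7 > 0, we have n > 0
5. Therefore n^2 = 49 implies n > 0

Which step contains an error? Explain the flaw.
Step 2: Taking square root: n = sqrt(49)

Step 2 takes the square root and assumes the positive root only. The equation n^2 = 49 actually has two solutions: n = 7 and n = -7. The proof silently assumes n > 0 without justification, then uses this assumption to conclude n > 0, which is circular. The counterexample n = -7 shows the claim is false.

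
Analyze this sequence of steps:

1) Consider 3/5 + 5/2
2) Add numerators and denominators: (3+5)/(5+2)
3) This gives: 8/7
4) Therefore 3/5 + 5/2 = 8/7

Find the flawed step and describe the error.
Step 2: Add numerators and denominators: (3+5)/(5+2)

Step 2 incorrectly adds fractions by separately adding numerators and denominators. This is wrong. The correct method requires a common denominator: 3/5 + 5/2 = (3×2 + 5×5)/(5×2) = 31/10 = 31/10. The method used gives 8/7, which is different.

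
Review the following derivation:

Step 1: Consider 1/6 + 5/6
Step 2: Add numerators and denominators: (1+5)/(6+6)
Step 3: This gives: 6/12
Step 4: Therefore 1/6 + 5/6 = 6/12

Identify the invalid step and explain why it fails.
Step 2: Add numerators and denominators: (1+5)/(6+6)

Step 2 incorrectly adds fractions by separately adding numerators and denominators. This is wrong. The correct method requires a common denominator: 1/6 + 5/6 = (1×6 + 5×6)/(6×6) = 36/36 = 1. The method used gives 6/12, which is different.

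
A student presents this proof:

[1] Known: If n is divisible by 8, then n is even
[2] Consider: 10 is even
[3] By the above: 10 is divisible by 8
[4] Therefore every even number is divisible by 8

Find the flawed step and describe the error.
Step 3: By the above: 10 is divisible by 8

Step 3 commits the fallacy of affirming the consequent. The known fact 'divisible by 8 → even' does NOT imply 'even → divisible by 8'. That would be the converse, which is false. For example, 10 is even but 10 ÷ 8 = 1.25, which is not an integer.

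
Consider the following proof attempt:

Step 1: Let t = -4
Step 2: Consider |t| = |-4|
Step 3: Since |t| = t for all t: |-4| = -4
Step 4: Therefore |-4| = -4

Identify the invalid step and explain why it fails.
Step 3: Since |t| = t for all t: |-4| = -4

Step 3 incorrectly states that |t| = t for all t. The correct definition is |t| = t when t >= 0, and |t| = -t when t < 0. Since -4 < 0, we have |-4| = -(-4) = 4, not -4.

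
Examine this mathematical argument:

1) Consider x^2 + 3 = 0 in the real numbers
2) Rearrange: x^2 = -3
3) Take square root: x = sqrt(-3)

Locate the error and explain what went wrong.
Step 3: Take square root: x = sqrt(-3)

Step 3 takes the square root of -3, which is negative. In the real number system, the square root of a negative number is undefined. The equation x^2 + 3 = 0 has no real solutions. Square roots of negative numbers only exist in the complex numbers.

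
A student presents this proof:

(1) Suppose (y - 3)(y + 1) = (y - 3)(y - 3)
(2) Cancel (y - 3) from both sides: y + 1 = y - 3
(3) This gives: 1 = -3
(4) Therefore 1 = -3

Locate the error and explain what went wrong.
Step 2: Cancel (y - 3) from both sides: y + 1 = y - 3

Step 2 cancels (y - 3) from both sides. This is only valid if (y - 3) ≠ 0, i.e., y ≠ 3. When y = 3, both sides equal zero regardless of the other factors. The correct approach requires considering y = 3 as a separate case.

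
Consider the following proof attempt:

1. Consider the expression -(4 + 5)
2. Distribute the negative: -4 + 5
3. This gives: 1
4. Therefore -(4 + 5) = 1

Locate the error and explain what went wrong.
Step 2: Distribute the negative: -4 + 5

Step 2 incorrectly distributes the negative sign. The correct distribution is -(4 + 5) = -4 - 5 = -9. The negative must be applied to both terms, not just the first. The error treats -(4 + 5) as -4 + 5, which equals 1 instead of -9.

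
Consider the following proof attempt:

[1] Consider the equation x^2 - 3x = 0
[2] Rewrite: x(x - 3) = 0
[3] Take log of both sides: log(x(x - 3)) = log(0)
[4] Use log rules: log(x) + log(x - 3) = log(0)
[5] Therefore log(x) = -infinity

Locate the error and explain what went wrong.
Step 3: Take log of both sides: log(x(x - 3)) = log(0)

Step 3 takes the logarithm of both sides, resulting in log(0) on the right side. The logarithm is only defined for positive numbers; log(0) is undefined (approaches negative infinity). This operation is invalid.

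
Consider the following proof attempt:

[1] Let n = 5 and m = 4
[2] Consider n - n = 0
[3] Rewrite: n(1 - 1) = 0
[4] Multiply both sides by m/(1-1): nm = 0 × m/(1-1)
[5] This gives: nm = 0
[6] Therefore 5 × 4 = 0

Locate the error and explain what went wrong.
Step 4: Multiply both sides by m/(1-1): nm = 0 × m/(1-1)

Step 4 multiplies both sides by m/(1-1). However, 1-1 = 0, so this is multiplication by m/0, which is undefined. We cannot multiply by an undefined expression.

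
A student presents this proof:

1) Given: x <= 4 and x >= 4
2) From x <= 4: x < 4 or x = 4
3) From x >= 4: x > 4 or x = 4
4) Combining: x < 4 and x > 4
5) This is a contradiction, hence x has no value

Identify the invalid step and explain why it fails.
Step 4: Combining: x < 4 and x > 4

Step 4 incorrectly combines the conditions. From x <= 4 and x >= 4, the intersection is x = 4. The error treats the 'or' cases as 'and' requirements. The correct conclusion is that x = 4 is the unique solution, not that no solution exists.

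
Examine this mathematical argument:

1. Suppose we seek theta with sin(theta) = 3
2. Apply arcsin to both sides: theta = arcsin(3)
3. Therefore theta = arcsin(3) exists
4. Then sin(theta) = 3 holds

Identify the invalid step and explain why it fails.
Step 2: Apply arcsin to both sides: theta = arcsin(3)

Step 2 applies arcsin to 3. However, arcsin(x) is only defined for x in [-1, 1] because sin(theta) can only produce values in that range. Since |3| > 1, arcsin(3) is undefined. There is no angle whose sine equals 3.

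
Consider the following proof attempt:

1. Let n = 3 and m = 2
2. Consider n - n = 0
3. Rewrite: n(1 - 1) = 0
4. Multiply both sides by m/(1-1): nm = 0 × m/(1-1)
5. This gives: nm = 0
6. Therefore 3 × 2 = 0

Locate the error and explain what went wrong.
Step 4: Multiply both sides by m/(1-1): nm = 0 × m/(1-1)

Step 4 multiplies both sides by m/(1-1). However, 1-1 = 0, so this is multiplication by m/0, which is undefined. We cannot multiply by an undefined expression.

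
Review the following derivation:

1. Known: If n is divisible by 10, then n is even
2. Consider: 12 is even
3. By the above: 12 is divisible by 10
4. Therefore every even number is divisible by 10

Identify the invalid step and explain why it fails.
Step 3: By the above: 12 is divisible by 10

Step 3 commits the fallacy of affirming the consequent. The known fact 'divisible by 10 → even' does NOT imply 'even → divisible by 10'. That would be the converse, which is false. For example, 12 is even but 12 ÷ 10 = 1.20, which is not an integer.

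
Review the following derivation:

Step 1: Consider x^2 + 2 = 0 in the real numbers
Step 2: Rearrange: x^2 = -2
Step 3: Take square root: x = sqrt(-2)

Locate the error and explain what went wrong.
Step 3: Take square root: x = sqrt(-2)

Step 3 takes the square root of -2, which is negative. In the real number system, the square root of a negative number is undefined. The equation x^2 + 2 = 0 has no real solutions. Square roots of negative numbers only exist in the complex numbers.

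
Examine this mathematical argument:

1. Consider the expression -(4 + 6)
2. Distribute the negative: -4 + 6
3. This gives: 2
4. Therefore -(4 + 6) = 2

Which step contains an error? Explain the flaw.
Step 2: Distribute the negative: -4 + 6

Step 2 incorrectly distributes the negative sign. The correct distribution is -(4 + 6) = -4 - 6 = -10. The negative must be applied to both terms, not just the first. The error treats -(4 + 6) as -4 + 6, which equals 2 instead of -10.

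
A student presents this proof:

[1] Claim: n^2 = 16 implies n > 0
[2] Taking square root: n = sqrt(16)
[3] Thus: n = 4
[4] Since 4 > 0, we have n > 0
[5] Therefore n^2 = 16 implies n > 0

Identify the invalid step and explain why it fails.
Step 2: Taking square root: n = sqrt(16)

Step 2 takes the square root and assumes the positive root only. The equation n^2 = 16 actually has two solutions: n = 4 and n = -4. The proof silently assumes n > 0 without justification, then uses this assumption to conclude n > 0, which is circular. The counterexample n = -4 shows the claim is false.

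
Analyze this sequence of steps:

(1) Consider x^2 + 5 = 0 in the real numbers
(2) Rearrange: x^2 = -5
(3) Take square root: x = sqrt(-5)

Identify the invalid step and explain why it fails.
Step 3: Take square root: x = sqrt(-5)

Step 3 takes the square root of -5, which is negative. In the real number system, the square root of a negative number is undefined. The equation x^2 + 5 = 0 has no real solutions. Square roots of negative numbers only exist in the complex numbers.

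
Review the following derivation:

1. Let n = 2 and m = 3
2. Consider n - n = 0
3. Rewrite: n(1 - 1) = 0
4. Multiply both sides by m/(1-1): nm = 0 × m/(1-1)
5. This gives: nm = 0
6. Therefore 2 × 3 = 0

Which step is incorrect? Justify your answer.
Step 4: Multiply both sides by m/(1-1): nm = 0 × m/(1-1)

Step 4 multiplies both sides by m/(1-1). However, 1-1 = 0, so this is multiplication by m/0, which is undefined. We cannot multiply by an undefined expression.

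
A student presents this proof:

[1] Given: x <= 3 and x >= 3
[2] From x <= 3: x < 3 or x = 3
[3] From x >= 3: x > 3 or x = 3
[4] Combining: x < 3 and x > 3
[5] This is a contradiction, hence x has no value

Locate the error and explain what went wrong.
Step 4: Combining: x < 3 and x > 3

Step 4 incorrectly combines the conditions. From x <= 3 and x >= 3, the intersection is x = 3. The error treats the 'or' cases as 'and' requirements. The correct conclusion is that x = 3 is the unique solution, not that no solution exists.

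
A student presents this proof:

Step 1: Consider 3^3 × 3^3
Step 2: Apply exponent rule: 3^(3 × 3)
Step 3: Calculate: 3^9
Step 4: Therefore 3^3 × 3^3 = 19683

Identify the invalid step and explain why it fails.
Step 2: Apply exponent rule: 3^(3 × 3)

Step 2 incorrectly states that a^b × a^c = a^(b×c). The correct rule is a^b × a^c = a^(b+c). The actual value is 3^3 × 3^3 = 3^6 = 729, not 3^9 = 19683.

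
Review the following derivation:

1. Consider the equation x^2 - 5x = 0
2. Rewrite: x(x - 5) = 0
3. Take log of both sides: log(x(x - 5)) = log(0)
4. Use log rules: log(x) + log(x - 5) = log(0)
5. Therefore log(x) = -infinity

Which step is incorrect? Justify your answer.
Step 3: Take log of both sides: log(x(x - 5)) = log(0)

Step 3 takes the logarithm of both sides, resulting in log(0) on the right side. The logarithm is only defined for positive numbers; log(0) is undefined (approaches negative infinity). This operation is invalid.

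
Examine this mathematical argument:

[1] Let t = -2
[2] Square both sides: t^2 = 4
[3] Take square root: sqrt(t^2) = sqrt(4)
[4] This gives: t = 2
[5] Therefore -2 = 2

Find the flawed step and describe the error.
Step 4: This gives: t = 2

Step 4 incorrectly states that sqrt(t^2) = t. The correct identity is sqrt(t^2) = |t|. Since t = -2 < 0, we have sqrt(t^2) = |-2| = 2, not t = -2.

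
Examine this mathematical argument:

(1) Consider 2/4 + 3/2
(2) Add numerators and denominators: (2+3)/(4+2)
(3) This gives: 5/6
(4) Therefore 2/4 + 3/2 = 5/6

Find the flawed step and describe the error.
Step 2: Add numerators and denominators: (2+3)/(4+2)

Step 2 incorrectly adds fractions by separately adding numerators and denominators. This is wrong. The correct method requires a common denominator: 2/4 + 3/2 = (2×2 + 3×4)/(4×2) = 16/8 = 2. The method used gives 5/6, which is different.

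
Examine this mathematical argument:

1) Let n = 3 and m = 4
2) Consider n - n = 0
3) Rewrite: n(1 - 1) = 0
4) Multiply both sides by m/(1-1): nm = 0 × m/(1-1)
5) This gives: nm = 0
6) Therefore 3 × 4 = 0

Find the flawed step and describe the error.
Step 4: Multiply both sides by m/(1-1): nm = 0 × m/(1-1)

Step 4 multiplies both sides by m/(1-1). However, 1-1 = 0, so this is multiplication by m/0, which is undefined. We cannot multiply by an undefined expression.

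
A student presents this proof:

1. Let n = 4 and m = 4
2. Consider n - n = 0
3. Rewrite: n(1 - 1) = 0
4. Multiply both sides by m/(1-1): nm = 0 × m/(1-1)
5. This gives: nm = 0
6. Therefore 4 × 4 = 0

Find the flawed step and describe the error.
Step 4: Multiply both sides by m/(1-1): nm = 0 × m/(1-1)

Step 4 multiplies both sides by m/(1-1). However, 1-1 = 0, so this is multiplication by m/0, which is undefined. We cannot multiply by an undefined expression.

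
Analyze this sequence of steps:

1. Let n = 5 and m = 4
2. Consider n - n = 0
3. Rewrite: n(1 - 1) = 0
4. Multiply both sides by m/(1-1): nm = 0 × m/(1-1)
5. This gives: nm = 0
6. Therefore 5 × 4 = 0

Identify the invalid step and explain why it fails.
Step 4: Multiply both sides by m/(1-1): nm = 0 × m/(1-1)

Step 4 multiplies both sides by m/(1-1). However, 1-1 = 0, so this is multiplication by m/0, which is undefined. We cannot multiply by an undefined expression.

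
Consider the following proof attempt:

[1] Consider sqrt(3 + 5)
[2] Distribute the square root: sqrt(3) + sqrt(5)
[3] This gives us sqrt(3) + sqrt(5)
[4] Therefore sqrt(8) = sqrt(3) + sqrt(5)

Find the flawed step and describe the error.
Step 2: Distribute the square root: sqrt(3) + sqrt(5)

Step 2 incorrectly 'distributes' the square root over addition. The square root function does not distribute: sqrt(a + b) ≠ sqrt(a) + sqrt(b). In fact, sqrt(3 + 5) = sqrt(8) ≈ 2.8284, while sqrt(3) + sqrt(5) ≈ 3.9681.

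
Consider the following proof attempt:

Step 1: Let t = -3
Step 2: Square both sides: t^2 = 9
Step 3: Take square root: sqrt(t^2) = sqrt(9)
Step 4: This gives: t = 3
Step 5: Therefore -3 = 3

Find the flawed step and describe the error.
Step 4: This gives: t = 3

Step 4 incorrectly states that sqrt(t^2) = t. The correct identity is sqrt(t^2) = |t|. Since t = -3 < 0, we have sqrt(t^2) = |-3| = 3, not t = -3.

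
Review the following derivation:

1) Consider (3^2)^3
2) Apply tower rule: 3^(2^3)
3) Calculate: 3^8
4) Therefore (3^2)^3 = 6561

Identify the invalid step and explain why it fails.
Step 2: Apply tower rule: 3^(2^3)

Step 2 incorrectly states that (a^b)^c = a^(b^c). The correct rule is (a^b)^c = a^(b×c). The actual value is (3^2)^3 = 3^6 = 729, not 3^8 = 6561.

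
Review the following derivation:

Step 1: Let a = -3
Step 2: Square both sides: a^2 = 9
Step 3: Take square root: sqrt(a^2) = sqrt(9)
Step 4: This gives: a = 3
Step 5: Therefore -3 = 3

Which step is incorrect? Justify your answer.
Step 4: This gives: a = 3

Step 4 incorrectly states that sqrt(a^2) = a. The correct identity is sqrt(a^2) = |a|. Since a = -3 < 0, we have sqrt(a^2) = |-3| = 3, not a = -3.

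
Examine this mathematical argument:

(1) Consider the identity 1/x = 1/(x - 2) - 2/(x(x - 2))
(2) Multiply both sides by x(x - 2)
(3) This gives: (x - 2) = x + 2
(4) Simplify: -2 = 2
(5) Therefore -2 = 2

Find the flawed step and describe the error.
Step 3: This gives: (x - 2) = x + 2

Step 3 makes a sign error when clearing denominators. Multiplying -2/(x(x - 2)) by x(x - 2) gives -2, not +2. The correct result is (x - 2) = x - 2, which is trivially true, not (x - 2) = x + 2. (Step 1 is a valid identity: 1/(x - 2) - 2/(x(x - 2)) = (x - 2)/(x(x - 2)) = 1/x.)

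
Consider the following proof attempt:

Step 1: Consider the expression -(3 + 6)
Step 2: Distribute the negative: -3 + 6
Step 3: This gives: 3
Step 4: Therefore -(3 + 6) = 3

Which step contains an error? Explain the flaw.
Step 2: Distribute the negative: -3 + 6

Step 2 incorrectly distributes the negative sign. The correct distribution is -(3 + 6) = -3 - 6 = -9. The negative must be applied to both terms, not just the first. The error treats -(3 + 6) as -3 + 6, which equals 3 instead of -9.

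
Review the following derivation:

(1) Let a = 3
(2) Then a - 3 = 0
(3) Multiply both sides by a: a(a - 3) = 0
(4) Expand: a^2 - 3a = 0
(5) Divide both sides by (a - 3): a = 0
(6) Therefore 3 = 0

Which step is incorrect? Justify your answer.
Step 5: Divide both sides by (a - 3): a = 0

Step 5 divides both sides by (a - 3). However, since a = 3, we have (a - 3) = 0. Division by zero is undefined, making this step invalid.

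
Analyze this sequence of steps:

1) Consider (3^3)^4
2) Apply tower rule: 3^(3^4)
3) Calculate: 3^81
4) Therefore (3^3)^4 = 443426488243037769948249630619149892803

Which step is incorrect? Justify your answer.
Step 2: Apply tower rule: 3^(3^4)

Step 2 incorrectly states that (a^b)^c = a^(b^c). The correct rule is (a^b)^c = a^(b×c). The actual value is (3^3)^4 = 3^12 = 531441, not 3^81 = 443426488243037769948249630619149892803.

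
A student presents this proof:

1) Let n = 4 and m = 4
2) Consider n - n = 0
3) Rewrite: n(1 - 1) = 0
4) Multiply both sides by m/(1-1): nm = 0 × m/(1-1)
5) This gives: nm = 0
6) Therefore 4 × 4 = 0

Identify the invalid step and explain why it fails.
Step 4: Multiply both sides by m/(1-1): nm = 0 × m/(1-1)

Step 4 multiplies both sides by m/(1-1). However, 1-1 = 0, so this is multiplication by m/0, which is undefined. We cannot multiply by an undefined expression.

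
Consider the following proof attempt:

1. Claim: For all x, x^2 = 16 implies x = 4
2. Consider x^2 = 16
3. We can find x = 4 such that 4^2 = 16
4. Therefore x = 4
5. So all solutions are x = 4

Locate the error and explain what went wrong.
Step 4: Therefore x = 4

Step 4 incorrectly concludes that x = 4 is the only solution. The proof shows that x = 4 is A solution (existence), but does not show it is the ONLY solution (uniqueness). In fact, x = -4 is also a solution since (-4)^2 = 16. Finding one solution doesn't prove there are no others.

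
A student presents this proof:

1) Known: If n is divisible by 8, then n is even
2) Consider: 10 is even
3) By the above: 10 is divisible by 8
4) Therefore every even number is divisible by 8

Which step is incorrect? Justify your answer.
Step 3: By the above: 10 is divisible by 8

Step 3 commits the fallacy of affirming the consequent. The known fact 'divisible by 8 → even' does NOT imply 'even → divisible by 8'. That would be the converse, which is false. For example, 10 is even but 10 ÷ 8 = 1.25, which is not an integer.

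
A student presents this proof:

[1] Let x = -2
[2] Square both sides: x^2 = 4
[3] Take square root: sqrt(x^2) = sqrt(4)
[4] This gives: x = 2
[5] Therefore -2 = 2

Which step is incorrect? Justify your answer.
Step 4: This gives: x = 2

Step 4 incorrectly states that sqrt(x^2) = x. The correct identity is sqrt(x^2) = |x|. Since x = -2 < 0, we have sqrt(x^2) = |-2| = 2, not x = -2.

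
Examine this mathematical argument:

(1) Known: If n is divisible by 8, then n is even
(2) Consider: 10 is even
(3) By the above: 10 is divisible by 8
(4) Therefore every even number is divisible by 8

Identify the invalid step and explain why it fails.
Step 3: By the above: 10 is divisible by 8

Step 3 commits the fallacy of affirming the consequent. The known fact 'divisible by 8 → even' does NOT imply 'even → divisible by 8'. That would be the converse, which is false. For example, 10 is even but 10 ÷ 8 = 1.25, which is not an integer.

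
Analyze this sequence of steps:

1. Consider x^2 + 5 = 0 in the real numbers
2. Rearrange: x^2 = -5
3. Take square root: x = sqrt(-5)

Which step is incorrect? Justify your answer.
Step 3: Take square root: x = sqrt(-5)

Step 3 takes the square root of -5, which is negative. In the real number system, the square root of a negative number is undefined. The equation x^2 + 5 = 0 has no real solutions. Square roots of negative numbers only exist in the complex numbers.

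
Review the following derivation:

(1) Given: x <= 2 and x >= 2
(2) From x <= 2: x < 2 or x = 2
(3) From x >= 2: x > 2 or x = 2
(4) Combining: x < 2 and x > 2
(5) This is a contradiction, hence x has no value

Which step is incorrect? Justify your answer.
Step 4: Combining: x < 2 and x > 2

Step 4 incorrectly combines the conditions. From x <= 2 and x >= 2, the intersection is x = 2. The error treats the 'or' cases as 'and' requirements. The correct conclusion is that x = 2 is the unique solution, not that no solution exists.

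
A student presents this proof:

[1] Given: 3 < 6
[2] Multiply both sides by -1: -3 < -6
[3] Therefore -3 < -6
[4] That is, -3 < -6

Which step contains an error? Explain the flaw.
Step 2: Multiply both sides by -1: -3 < -6

Step 2 multiplies both sides by -1 but fails to reverse the inequality sign. When multiplying (or dividing) an inequality by a negative number, the direction must be reversed. Since 3 < 6, we should get -3 > -6, i.e., -3 > -6.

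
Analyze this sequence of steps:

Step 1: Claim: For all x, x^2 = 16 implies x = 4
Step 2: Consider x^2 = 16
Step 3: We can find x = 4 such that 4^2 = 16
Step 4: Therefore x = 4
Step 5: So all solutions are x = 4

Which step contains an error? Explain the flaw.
Step 4: Therefore x = 4

Step 4 incorrectly concludes that x = 4 is the only solution. The proof shows that x = 4 is A solution (existence), but does not show it is the ONLY solution (uniqueness). In fact, x = -4 is also a solution since (-4)^2 = 16. Finding one solution doesn't prove there are no others.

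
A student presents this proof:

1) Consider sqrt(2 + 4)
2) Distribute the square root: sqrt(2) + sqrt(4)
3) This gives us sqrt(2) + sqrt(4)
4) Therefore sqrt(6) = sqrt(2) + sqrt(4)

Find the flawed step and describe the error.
Step 2: Distribute the square root: sqrt(2) + sqrt(4)

Step 2 incorrectly 'distributes' the square root over addition. The square root function does not distribute: sqrt(a + b) ≠ sqrt(a) + sqrt(b). In fact, sqrt(2 + 4) = sqrt(6) ≈ 2.4495, while sqrt(2) + sqrt(4) ≈ 3.4142.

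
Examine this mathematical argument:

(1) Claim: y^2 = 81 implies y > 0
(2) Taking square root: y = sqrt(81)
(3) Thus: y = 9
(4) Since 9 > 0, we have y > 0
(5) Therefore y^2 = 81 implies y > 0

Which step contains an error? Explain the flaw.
Step 2: Taking square root: y = sqrt(81)

Step 2 takes the square root and assumes the positive root only. The equation y^2 = 81 actually has two solutions: y = 9 and y = -9. The proof silently assumes y > 0 without justification, then uses this assumption to conclude y > 0, which is circular. The counterexample y = -9 shows the claim is false.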